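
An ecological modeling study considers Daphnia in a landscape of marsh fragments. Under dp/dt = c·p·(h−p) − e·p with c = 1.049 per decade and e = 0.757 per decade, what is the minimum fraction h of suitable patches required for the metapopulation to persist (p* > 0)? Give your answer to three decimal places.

0.722

p* = h − e/c is positive only when h > e/c.
h_min = e/c = 0.757/1.049 = 0.7216.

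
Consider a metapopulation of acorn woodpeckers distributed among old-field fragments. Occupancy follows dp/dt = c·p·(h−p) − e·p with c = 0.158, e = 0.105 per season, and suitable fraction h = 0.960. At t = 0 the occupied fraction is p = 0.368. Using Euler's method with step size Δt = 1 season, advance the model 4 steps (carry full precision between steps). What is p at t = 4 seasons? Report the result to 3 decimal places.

Update rule: p ← p + [c·p·(h−p) − e·p]·Δt with Δt = 1.
step 1: Δp = -0.00422, p = 0.36378
step 2: Δp = -0.00393, p = 0.35985
step 3: Δp = -0.00366, p = 0.35619
step 4: Δp = -0.00342, p = 0.35277

0.353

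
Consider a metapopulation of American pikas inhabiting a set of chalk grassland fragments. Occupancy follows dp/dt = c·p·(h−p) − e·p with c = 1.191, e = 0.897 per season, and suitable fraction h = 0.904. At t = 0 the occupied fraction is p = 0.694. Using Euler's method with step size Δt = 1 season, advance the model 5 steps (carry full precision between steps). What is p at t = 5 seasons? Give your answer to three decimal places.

0.180

Update rule: p ← p + [c·p·(h−p) − e·p]·Δt with Δt = 1.
p: 0.69400 → 0.24506  (Δp = -0.44894)
p: 0.24506 → 0.21756  (Δp = -0.02750)
p: 0.21756 → 0.20028  (Δp = -0.01729)
p: 0.20028 → 0.18849  (Δp = -0.01179)
p: 0.18849 → 0.18004  (Δp = -0.00845)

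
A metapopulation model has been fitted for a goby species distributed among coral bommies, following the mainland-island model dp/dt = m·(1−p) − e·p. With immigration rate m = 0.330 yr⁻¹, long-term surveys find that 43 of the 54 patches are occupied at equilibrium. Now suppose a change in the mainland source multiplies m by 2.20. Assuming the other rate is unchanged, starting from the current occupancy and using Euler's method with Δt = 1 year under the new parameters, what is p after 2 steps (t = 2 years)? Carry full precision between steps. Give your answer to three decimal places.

0.892

Observed p* = 43/54 = 0.79630.
Balance m(1−p*) = e·p* gives e = m(1−p*)/p* = 0.330×0.20370/0.79630 = 0.08442.
Starting from p₀ = 0.79630; update p ← p + (dp/dt)·Δt with the new parameters.
  1  |  dp/dt·Δt = +0.080667  |  p_1 = 0.876963
  2  |  dp/dt·Δt = +0.015293  |  p_2 = 0.892256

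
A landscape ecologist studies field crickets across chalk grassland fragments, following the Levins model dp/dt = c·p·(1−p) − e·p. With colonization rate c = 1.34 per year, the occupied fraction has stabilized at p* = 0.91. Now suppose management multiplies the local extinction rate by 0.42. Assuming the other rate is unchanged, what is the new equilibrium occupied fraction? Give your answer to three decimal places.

0.962

Balance c(1−p*) = e gives e = 1.34×(1 − 0.91000) = 0.12060.
New p* = 1 − e/c = 1 − 0.05065/1.34000 = 0.96220.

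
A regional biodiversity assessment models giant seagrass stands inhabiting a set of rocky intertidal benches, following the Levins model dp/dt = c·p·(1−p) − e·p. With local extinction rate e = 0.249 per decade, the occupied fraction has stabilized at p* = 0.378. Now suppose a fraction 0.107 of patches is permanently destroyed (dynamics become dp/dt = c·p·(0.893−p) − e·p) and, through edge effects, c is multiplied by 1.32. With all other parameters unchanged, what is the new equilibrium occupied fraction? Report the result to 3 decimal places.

Balance c(1−p*) = e gives c = e/(1 − 0.37800) = 0.249/0.62200 = 0.40032.
New p* = 0.893 − e/c = 0.893 − 0.24900/0.52842 = 0.42178.

0.422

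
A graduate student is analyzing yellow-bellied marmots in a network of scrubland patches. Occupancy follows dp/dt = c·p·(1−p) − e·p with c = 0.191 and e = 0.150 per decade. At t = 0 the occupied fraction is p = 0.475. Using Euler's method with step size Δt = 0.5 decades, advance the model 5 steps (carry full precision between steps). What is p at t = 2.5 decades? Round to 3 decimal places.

Update rule: p ← p + [c·p·(1−p) − e·p]·Δt with Δt = 0.5.
p: 0.47500 → 0.46319  (Δp = -0.01181)
p: 0.46319 → 0.45220  (Δp = -0.01099)
p: 0.45220 → 0.44194  (Δp = -0.01026)
p: 0.44194 → 0.43235  (Δp = -0.00959)
p: 0.43235 → 0.42336  (Δp = -0.00899)

0.423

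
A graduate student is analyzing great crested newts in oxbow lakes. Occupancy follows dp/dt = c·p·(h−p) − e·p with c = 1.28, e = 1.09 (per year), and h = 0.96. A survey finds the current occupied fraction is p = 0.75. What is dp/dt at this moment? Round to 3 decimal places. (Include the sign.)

Colonization term: c·p·(h−p) = 1.28×0.75×0.2100 = 0.20160.
Extinction term: e·p = 0.81750.
dp/dt = 0.20160 − 0.81750 = -0.61590.

-0.616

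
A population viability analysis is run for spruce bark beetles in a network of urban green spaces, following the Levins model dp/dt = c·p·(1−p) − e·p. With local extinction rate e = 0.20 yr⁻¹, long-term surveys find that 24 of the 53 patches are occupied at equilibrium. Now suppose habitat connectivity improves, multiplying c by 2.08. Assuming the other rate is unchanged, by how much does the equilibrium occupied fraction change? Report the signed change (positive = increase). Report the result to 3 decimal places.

0.284

Observed p* = 24/53 = 0.45283.
Balance c(1−p*) = e gives c = e/(1 − 0.45283) = 0.20/0.54717 = 0.36552.
New p* = 1 − e/c = 1 − 0.20000/0.76028 = 0.73694.
Δp* = 0.73694 − 0.45283 = +0.28411.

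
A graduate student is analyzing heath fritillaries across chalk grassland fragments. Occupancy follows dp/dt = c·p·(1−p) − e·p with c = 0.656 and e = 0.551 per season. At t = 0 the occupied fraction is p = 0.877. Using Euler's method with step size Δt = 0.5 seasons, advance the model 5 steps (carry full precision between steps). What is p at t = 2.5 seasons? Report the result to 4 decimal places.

0.3947

Update rule: p ← p + [c·p·(1−p) − e·p]·Δt with Δt = 0.5.
step 1: Δp = -0.20623, p = 0.67077
step 2: Δp = -0.11236, p = 0.55841
step 3: Δp = -0.07296, p = 0.48545
step 4: Δp = -0.05181, p = 0.43364
step 5: Δp = -0.03891, p = 0.39473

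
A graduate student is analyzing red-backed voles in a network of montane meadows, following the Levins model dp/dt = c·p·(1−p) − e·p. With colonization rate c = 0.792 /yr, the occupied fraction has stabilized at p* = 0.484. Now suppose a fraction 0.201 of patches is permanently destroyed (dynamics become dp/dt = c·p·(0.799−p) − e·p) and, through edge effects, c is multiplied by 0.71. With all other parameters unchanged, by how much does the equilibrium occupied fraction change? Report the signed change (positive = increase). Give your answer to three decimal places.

-0.412

Balance c(1−p*) = e gives e = 0.792×(1 − 0.48400) = 0.40867.
New p* = 0.799 − e/c = 0.799 − 0.40867/0.56232 = 0.07224.
Δp* = 0.07224 − 0.48400 = -0.41176.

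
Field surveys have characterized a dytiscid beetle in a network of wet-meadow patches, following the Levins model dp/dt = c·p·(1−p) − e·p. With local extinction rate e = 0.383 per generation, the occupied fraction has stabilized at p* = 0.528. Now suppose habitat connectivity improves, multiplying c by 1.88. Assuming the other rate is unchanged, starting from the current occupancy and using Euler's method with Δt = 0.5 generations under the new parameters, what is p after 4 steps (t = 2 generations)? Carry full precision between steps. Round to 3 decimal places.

Balance c(1−p*) = e gives c = e/(1 − 0.52800) = 0.383/0.47200 = 0.81144.
Starting from p₀ = 0.52800; update p ← p + (dp/dt)·Δt with the new parameters.
t = 0.5: p = 0.52800 + (+0.08898) = 0.61698
t = 1: p = 0.61698 + (+0.06210) = 0.67908
t = 1.5: p = 0.67908 + (+0.03618) = 0.71526
t = 2: p = 0.71526 + (+0.01837) = 0.73363

0.734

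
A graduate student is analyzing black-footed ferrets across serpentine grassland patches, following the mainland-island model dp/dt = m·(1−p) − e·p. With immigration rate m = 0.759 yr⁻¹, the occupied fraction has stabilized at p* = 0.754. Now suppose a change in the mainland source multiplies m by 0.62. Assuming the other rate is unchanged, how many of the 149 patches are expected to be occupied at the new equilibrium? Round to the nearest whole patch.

98

Balance m(1−p*) = e·p* gives e = m(1−p*)/p* = 0.759×0.24600/0.75400 = 0.24763.
New p* = m/(m+e) = 0.47058/(0.47058+0.24763) = 0.65521.
Expected occupied = 149 × 0.65521 = 97.63 ≈ 98.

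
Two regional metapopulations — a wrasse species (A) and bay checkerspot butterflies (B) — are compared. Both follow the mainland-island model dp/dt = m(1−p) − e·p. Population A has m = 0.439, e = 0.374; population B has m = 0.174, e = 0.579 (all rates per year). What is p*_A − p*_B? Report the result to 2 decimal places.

A: p*_A = m/(m+e) = 0.439/0.8130 = 0.5400.
B: p*_B = 0.174/0.7530 = 0.2311.
p*_A − p*_B = 0.5400 − 0.2311 = 0.3089.

0.31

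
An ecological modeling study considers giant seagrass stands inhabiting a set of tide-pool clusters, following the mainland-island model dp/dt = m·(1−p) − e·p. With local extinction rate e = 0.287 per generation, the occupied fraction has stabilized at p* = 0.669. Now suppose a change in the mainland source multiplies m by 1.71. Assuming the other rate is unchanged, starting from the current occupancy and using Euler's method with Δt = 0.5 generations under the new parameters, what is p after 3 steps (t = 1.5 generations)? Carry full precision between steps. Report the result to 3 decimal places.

Balance m(1−p*) = e·p* gives m = e·p*/(1−p*) = 0.287×0.66900/0.33100 = 0.58007.
Starting from p₀ = 0.66900; update p ← p + (dp/dt)·Δt with the new parameters.
  1  |  dp/dt·Δt = +0.068161  |  p_1 = 0.737161
  2  |  dp/dt·Δt = +0.024575  |  p_2 = 0.761736
  3  |  dp/dt·Δt = +0.008860  |  p_3 = 0.770596

0.771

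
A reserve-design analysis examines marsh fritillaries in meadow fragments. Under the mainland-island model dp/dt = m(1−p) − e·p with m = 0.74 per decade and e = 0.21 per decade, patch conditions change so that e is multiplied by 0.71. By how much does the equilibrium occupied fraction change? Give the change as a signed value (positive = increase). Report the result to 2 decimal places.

Before: p* = 0.74/(0.74+0.21) = 0.7789.
After: m = 0.74, e = 0.1491; p* = 0.74/0.8891 = 0.8323.
Δp* = 0.8323 − 0.7789 = +0.0534.

0.05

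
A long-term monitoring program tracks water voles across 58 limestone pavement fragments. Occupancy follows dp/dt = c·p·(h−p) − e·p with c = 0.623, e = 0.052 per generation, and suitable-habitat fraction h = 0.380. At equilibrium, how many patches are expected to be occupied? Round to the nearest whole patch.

p* = h − e/c = 0.380 − 0.0835 = 0.2965.
Expected occupied patches = N × p* = 58 × 0.2965 = 17.20 ≈ 17.

17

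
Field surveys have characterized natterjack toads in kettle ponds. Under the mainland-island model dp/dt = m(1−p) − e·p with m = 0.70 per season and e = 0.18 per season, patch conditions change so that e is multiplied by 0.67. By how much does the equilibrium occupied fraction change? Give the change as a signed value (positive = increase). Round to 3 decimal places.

Before: p* = 0.70/(0.70+0.18) = 0.7955.
After: m = 0.7, e = 0.1206; p* = 0.7/0.8206 = 0.8530.
Δp* = 0.8530 − 0.7955 = +0.0576.

0.058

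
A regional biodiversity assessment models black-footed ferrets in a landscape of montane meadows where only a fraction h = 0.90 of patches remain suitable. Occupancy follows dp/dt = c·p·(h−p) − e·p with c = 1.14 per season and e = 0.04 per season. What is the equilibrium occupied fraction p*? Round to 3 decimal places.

0.865

Setting dp/dt = 0 and dividing by p* gives c·(h−p*) = e.
So p* = h − e/c = 0.90 − 0.04/1.14 = 0.90 − 0.0351 = 0.8649.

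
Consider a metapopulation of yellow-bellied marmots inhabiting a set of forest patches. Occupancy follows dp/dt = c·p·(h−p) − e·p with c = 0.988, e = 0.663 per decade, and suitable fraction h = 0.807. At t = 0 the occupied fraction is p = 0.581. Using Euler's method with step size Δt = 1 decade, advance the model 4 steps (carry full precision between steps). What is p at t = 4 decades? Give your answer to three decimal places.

Update rule: p ← p + [c·p·(h−p) − e·p]·Δt with Δt = 1.
step 1: Δp = -0.25547, p = 0.32553
step 2: Δp = -0.06097, p = 0.26455
step 3: Δp = -0.03362, p = 0.23094
step 4: Δp = -0.02167, p = 0.20927

0.209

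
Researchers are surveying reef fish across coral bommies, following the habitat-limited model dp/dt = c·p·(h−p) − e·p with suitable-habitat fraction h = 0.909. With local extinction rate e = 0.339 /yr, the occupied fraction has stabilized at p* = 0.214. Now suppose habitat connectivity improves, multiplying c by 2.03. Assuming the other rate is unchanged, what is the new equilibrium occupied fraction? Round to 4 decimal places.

Balance c(h−p*) = e gives c = e/(0.909 − 0.21400) = 0.339/0.69500 = 0.48777.
New p* = 0.909 − e/c = 0.909 − 0.33900/0.99017 = 0.56663.

0.5666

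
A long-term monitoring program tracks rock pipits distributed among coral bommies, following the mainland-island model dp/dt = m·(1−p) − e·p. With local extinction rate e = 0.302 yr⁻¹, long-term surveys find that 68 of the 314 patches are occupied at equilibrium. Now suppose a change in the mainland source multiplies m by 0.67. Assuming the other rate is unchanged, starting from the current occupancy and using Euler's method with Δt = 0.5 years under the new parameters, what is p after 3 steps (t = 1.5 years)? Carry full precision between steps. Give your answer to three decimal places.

Observed p* = 68/314 = 0.21656.
Balance m(1−p*) = e·p* gives m = e·p*/(1−p*) = 0.302×0.21656/0.78344 = 0.08348.
Starting from p₀ = 0.21656; update p ← p + (dp/dt)·Δt with the new parameters.
t = 0.5: p = 0.21656 + (-0.01079) = 0.20577
t = 1: p = 0.20577 + (-0.00886) = 0.19691
t = 1.5: p = 0.19691 + (-0.00727) = 0.18964

0.190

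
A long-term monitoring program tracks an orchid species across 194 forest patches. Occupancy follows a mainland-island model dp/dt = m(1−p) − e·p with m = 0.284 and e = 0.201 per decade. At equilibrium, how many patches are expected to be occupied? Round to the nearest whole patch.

p* = m/(m+e) = 0.284/0.4850 = 0.5856.
Expected occupied patches = N × p* = 194 × 0.5856 = 113.60 ≈ 114.

114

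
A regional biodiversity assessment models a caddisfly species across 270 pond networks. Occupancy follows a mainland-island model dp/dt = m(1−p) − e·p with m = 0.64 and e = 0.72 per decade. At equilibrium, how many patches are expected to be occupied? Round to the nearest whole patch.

p* = m/(m+e) = 0.64/1.3600 = 0.4706.
Expected occupied patches = N × p* = 270 × 0.4706 = 127.06 ≈ 127.

127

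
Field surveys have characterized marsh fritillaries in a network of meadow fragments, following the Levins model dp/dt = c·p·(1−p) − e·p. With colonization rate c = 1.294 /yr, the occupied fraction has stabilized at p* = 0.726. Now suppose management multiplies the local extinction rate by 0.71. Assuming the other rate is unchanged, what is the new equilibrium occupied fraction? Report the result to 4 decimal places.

Balance c(1−p*) = e gives e = 1.294×(1 − 0.72600) = 0.35456.
New p* = 1 − e/c = 1 − 0.25174/1.29400 = 0.80546.

0.8055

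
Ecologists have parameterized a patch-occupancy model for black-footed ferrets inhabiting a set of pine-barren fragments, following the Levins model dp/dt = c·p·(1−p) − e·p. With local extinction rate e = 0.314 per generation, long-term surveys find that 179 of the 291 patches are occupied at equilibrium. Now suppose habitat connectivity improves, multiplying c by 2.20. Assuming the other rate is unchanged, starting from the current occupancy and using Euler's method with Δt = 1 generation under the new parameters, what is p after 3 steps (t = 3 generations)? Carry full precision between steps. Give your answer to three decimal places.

0.830

Observed p* = 179/291 = 0.61512.
Balance c(1−p*) = e gives c = e/(1 − 0.61512) = 0.314/0.38488 = 0.81584.
Starting from p₀ = 0.61512; update p ← p + (dp/dt)·Δt with the new parameters.
  1  |  dp/dt·Δt = +0.231777  |  p_1 = 0.846898
  2  |  dp/dt·Δt = -0.033202  |  p_2 = 0.813695
  3  |  dp/dt·Δt = +0.016590  |  p_3 = 0.830285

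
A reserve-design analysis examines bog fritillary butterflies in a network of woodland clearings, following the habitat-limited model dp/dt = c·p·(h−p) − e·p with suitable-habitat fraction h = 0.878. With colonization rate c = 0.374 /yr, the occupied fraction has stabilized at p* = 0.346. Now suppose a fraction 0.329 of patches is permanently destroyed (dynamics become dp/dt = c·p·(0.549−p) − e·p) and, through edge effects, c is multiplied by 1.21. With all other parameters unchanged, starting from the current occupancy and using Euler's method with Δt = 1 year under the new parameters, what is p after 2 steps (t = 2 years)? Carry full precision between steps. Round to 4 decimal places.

0.2810

Balance c(h−p*) = e gives e = 0.374×(0.878 − 0.34600) = 0.19897.
Starting from p₀ = 0.34600; update p ← p + (dp/dt)·Δt with the new parameters.
t = 1: p = 0.34600 + (-0.03706) = 0.30894
t = 2: p = 0.30894 + (-0.02791) = 0.28104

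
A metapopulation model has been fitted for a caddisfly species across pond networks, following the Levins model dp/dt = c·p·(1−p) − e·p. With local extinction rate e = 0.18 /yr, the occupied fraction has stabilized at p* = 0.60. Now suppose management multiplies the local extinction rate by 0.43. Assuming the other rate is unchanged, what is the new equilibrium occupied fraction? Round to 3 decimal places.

Balance c(1−p*) = e gives c = e/(1 − 0.60000) = 0.18/0.40000 = 0.45000.
New p* = 1 − e/c = 1 − 0.07740/0.45000 = 0.82800.

0.828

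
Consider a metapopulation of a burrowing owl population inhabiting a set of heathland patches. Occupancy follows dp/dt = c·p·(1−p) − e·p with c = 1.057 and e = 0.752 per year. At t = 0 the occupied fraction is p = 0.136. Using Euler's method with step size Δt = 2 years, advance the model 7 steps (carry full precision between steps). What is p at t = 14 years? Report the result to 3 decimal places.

Update rule: p ← p + [c·p·(1−p) − e·p]·Δt with Δt = 2.
p: 0.13600 → 0.17986  (Δp = +0.04386)
p: 0.17986 → 0.22119  (Δp = +0.04133)
p: 0.22119 → 0.25269  (Δp = +0.03150)
p: 0.25269 → 0.27185  (Δp = +0.01916)
p: 0.27185 → 0.28145  (Δp = +0.00960)
p: 0.28145 → 0.28567  (Δp = +0.00423)
p: 0.28567 → 0.28741  (Δp = +0.00174)

0.287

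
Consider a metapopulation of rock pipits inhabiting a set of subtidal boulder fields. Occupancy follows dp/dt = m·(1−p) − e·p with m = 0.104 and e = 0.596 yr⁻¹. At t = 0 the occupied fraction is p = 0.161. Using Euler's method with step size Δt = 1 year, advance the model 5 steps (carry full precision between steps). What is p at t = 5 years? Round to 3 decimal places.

Update rule: p ← p + [m·(1−p) − e·p]·Δt with Δt = 1.
t = 1: p = 0.16100 + (-0.00870) = 0.15230
t = 2: p = 0.15230 + (-0.00261) = 0.14969
t = 3: p = 0.14969 + (-0.00078) = 0.14891
t = 4: p = 0.14891 + (-0.00023) = 0.14867
t = 5: p = 0.14867 + (-0.00007) = 0.14860

0.149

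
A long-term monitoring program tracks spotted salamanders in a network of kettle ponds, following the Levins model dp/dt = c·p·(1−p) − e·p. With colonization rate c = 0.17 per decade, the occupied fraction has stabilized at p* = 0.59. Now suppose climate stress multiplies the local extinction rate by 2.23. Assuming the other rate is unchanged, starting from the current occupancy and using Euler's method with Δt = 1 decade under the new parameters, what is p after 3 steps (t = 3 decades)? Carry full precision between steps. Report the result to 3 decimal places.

0.463

Balance c(1−p*) = e gives e = 0.17×(1 − 0.59000) = 0.06970.
Starting from p₀ = 0.59000; update p ← p + (dp/dt)·Δt with the new parameters.
p: 0.59000 → 0.53942  (Δp = -0.05058)
p: 0.53942 → 0.49781  (Δp = -0.04161)
p: 0.49781 → 0.46294  (Δp = -0.03488)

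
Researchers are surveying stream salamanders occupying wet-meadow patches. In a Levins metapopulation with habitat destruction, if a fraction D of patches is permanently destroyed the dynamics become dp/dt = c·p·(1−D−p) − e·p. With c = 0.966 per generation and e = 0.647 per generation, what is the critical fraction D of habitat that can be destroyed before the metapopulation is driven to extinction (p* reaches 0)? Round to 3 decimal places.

0.330

The nontrivial equilibrium is p* = (1−D) − e/c; extinction occurs when this hits zero.
So D_crit = 1 − e/c = 1 − 0.647/0.966 = 1 − 0.6698 = 0.3302.
This equals the undisturbed p*, a classic result of Lande's extension.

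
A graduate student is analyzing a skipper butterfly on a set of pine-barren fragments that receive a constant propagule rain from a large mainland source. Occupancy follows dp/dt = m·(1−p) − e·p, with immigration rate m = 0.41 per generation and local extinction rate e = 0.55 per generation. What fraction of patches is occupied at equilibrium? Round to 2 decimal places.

0.43

Setting dp/dt = 0: m − m·p* = e·p*, so m = (m+e)·p*.
p* = m/(m+e) = 0.41/(0.41+0.55) = 0.41/0.9600 = 0.4271.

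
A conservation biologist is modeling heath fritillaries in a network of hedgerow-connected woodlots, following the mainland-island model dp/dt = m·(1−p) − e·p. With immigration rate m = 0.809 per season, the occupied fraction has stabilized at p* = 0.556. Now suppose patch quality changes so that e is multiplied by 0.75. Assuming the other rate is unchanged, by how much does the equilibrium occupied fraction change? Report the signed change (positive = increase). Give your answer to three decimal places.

Balance m(1−p*) = e·p* gives e = m(1−p*)/p* = 0.809×0.44400/0.55600 = 0.64604.
New p* = m/(m+e) = 0.80900/(0.80900+0.48453) = 0.62542.
Δp* = 0.62542 − 0.55600 = +0.06942.

0.069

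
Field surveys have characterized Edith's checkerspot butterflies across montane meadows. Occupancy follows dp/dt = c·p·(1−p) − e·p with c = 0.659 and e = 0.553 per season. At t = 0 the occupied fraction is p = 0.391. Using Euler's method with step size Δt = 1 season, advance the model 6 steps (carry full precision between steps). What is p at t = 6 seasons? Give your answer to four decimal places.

0.2234

Update rule: p ← p + [c·p·(1−p) − e·p]·Δt with Δt = 1.
  1  |  dp/dt·Δt = -0.059303  |  p_1 = 0.331697
  2  |  dp/dt·Δt = -0.037345  |  p_2 = 0.294352
  3  |  dp/dt·Δt = -0.025897  |  p_3 = 0.268456
  4  |  dp/dt·Δt = -0.019037  |  p_4 = 0.249419
  5  |  dp/dt·Δt = -0.014558  |  p_5 = 0.234861
  6  |  dp/dt·Δt = -0.011455  |  p_6 = 0.223406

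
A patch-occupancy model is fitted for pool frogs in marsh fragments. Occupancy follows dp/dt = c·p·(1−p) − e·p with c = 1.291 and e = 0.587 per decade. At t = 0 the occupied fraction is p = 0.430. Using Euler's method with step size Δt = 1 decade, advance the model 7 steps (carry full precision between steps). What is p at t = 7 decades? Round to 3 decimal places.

0.545

Update rule: p ← p + [c·p·(1−p) − e·p]·Δt with Δt = 1.
  1  |  dp/dt·Δt = +0.064014  |  p_1 = 0.494014
  2  |  dp/dt·Δt = +0.032717  |  p_2 = 0.526732
  3  |  dp/dt·Δt = +0.012636  |  p_3 = 0.539368
  4  |  dp/dt·Δt = +0.004140  |  p_4 = 0.543508
  5  |  dp/dt·Δt = +0.001267  |  p_5 = 0.544775
  6  |  dp/dt·Δt = +0.000379  |  p_6 = 0.545154
  7  |  dp/dt·Δt = +0.000112  |  p_7 = 0.545266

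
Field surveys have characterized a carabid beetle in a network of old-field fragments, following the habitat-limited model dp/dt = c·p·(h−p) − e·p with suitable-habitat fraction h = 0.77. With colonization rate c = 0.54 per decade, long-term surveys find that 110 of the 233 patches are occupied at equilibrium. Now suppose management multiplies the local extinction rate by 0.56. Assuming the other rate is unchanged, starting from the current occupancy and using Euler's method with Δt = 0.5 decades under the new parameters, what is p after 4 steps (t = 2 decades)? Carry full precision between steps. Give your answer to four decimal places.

Observed p* = 110/233 = 0.47210.
Balance c(h−p*) = e gives e = 0.54×(0.77 − 0.47210) = 0.16086.
Starting from p₀ = 0.47210; update p ← p + (dp/dt)·Δt with the new parameters.
t = 0.5: p = 0.47210 + (+0.01671) = 0.48881
t = 1: p = 0.48881 + (+0.01509) = 0.50390
t = 1.5: p = 0.50390 + (+0.01351) = 0.51741
t = 2: p = 0.51741 + (+0.01198) = 0.52939

0.5294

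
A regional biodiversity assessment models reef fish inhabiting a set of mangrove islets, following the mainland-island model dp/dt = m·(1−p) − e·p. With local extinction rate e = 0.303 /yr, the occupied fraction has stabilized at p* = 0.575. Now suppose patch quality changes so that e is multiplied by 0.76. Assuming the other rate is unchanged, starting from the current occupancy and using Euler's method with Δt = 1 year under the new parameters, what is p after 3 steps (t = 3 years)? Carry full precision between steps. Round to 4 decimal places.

0.6373

Balance m(1−p*) = e·p* gives m = e·p*/(1−p*) = 0.303×0.57500/0.42500 = 0.40994.
Starting from p₀ = 0.57500; update p ← p + (dp/dt)·Δt with the new parameters.
p: 0.57500 → 0.61681  (Δp = +0.04181)
p: 0.61681 → 0.63186  (Δp = +0.01504)
p: 0.63186 → 0.63727  (Δp = +0.00541)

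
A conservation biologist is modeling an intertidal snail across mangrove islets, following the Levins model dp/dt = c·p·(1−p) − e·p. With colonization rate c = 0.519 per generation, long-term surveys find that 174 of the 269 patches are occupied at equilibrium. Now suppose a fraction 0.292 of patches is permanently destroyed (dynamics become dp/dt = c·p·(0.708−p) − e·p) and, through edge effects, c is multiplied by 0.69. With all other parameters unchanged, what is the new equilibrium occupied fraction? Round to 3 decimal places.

0.196

Observed p* = 174/269 = 0.64684.
Balance c(1−p*) = e gives e = 0.519×(1 − 0.64684) = 0.18329.
New p* = 0.708 − e/c = 0.708 − 0.18329/0.35811 = 0.19617.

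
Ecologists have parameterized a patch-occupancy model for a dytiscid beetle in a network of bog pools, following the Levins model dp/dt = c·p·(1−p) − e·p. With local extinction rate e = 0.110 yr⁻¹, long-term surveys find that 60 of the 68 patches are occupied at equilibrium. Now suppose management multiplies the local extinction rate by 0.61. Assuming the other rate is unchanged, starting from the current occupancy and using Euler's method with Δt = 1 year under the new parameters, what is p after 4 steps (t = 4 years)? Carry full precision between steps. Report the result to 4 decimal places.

0.9282

Observed p* = 60/68 = 0.88235.
Balance c(1−p*) = e gives c = e/(1 − 0.88235) = 0.110/0.11765 = 0.93500.
Starting from p₀ = 0.88235; update p ← p + (dp/dt)·Δt with the new parameters.
  1  |  dp/dt·Δt = +0.037853  |  p_1 = 0.920206
  2  |  dp/dt·Δt = +0.006908  |  p_2 = 0.927114
  3  |  dp/dt·Δt = +0.000972  |  p_3 = 0.928086
  4  |  dp/dt·Δt = +0.000130  |  p_4 = 0.928216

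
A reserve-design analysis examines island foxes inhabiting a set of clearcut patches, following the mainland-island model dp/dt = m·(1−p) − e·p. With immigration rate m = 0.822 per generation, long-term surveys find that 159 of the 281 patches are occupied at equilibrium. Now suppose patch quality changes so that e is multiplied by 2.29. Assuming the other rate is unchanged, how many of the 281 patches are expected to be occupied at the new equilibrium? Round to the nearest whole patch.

Observed p* = 159/281 = 0.56584.
Balance m(1−p*) = e·p* gives e = m(1−p*)/p* = 0.822×0.43416/0.56584 = 0.63071.
New p* = m/(m+e) = 0.82200/(0.82200+1.44433) = 0.36270.
Expected occupied = 281 × 0.36270 = 101.92 ≈ 102.

102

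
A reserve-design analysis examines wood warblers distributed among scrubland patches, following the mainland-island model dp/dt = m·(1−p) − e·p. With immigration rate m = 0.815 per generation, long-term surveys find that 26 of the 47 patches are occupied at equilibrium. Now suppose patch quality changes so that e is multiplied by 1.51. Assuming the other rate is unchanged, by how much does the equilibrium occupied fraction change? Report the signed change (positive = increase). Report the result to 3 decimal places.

-0.103

Observed p* = 26/47 = 0.55319.
Balance m(1−p*) = e·p* gives e = m(1−p*)/p* = 0.815×0.44681/0.55319 = 0.65827.
New p* = m/(m+e) = 0.81500/(0.81500+0.99399) = 0.45053.
Δp* = 0.45053 − 0.55319 = -0.10266.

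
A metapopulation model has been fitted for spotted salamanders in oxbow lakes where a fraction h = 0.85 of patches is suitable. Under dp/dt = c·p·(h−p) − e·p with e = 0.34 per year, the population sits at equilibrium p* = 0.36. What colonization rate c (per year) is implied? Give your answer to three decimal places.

0.694

At equilibrium c(h−p*) = e, so c = e/(h−p*).
c = 0.34/(0.85 − 0.36) = 0.34/0.4900 = 0.6939.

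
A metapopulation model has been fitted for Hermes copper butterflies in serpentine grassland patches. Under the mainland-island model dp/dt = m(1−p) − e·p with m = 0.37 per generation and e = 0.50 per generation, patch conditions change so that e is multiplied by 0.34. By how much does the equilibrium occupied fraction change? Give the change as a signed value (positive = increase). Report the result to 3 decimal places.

Before: p* = 0.37/(0.37+0.50) = 0.4253.
After: m = 0.37, e = 0.17; p* = 0.37/0.5400 = 0.6852.
Δp* = 0.6852 − 0.4253 = +0.2599.

0.260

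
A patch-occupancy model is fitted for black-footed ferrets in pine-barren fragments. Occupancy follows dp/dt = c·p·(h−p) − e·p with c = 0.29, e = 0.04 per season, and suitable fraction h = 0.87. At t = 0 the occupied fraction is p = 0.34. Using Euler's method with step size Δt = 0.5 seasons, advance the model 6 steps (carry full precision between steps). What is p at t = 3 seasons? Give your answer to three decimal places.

0.455

Update rule: p ← p + [c·p·(h−p) − e·p]·Δt with Δt = 0.5.
step 1: Δp = +0.01933, p = 0.35933
step 2: Δp = +0.01942, p = 0.37875
step 3: Δp = +0.01940, p = 0.39815
step 4: Δp = +0.01928, p = 0.41743
step 5: Δp = +0.01904, p = 0.43648
step 6: Δp = +0.01871, p = 0.45518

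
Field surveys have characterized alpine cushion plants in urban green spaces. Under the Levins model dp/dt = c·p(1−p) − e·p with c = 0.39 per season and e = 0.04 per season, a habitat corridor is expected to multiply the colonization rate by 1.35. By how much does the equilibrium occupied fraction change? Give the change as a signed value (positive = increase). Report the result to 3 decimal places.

0.027

Before: p* = 1 − 0.04/0.39 = 0.8974.
After the change, c = 0.5265, e = 0.04, so p* = 1 − 0.04/0.5265 = 0.9240.
Δp* = 0.9240 − 0.8974 = +0.0266.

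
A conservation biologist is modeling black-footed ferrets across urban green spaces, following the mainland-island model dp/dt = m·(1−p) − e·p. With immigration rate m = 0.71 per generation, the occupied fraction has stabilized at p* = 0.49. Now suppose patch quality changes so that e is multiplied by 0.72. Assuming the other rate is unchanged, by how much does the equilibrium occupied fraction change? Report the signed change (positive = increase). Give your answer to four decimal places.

0.0816

Balance m(1−p*) = e·p* gives e = m(1−p*)/p* = 0.71×0.51000/0.49000 = 0.73898.
New p* = m/(m+e) = 0.71000/(0.71000+0.53207) = 0.57163.
Δp* = 0.57163 − 0.49000 = +0.08163.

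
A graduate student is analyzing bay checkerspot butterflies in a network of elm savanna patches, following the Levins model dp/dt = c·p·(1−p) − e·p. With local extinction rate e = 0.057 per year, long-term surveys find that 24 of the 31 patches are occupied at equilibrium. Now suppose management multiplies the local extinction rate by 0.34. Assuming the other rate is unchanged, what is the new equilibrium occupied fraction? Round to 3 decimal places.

0.923

Observed p* = 24/31 = 0.77419.
Balance c(1−p*) = e gives c = e/(1 − 0.77419) = 0.057/0.22581 = 0.25242.
New p* = 1 − e/c = 1 − 0.01938/0.25242 = 0.92322.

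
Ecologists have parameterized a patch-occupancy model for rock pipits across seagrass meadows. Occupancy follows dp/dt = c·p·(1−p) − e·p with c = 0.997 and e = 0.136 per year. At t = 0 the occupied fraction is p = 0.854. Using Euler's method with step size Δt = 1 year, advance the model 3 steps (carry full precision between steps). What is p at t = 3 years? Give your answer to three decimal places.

Update rule: p ← p + [c·p·(1−p) − e·p]·Δt with Δt = 1.
  1  |  dp/dt·Δt = +0.008166  |  p_1 = 0.862166
  2  |  dp/dt·Δt = +0.001225  |  p_2 = 0.863391
  3  |  dp/dt·Δt = +0.000172  |  p_3 = 0.863563

0.864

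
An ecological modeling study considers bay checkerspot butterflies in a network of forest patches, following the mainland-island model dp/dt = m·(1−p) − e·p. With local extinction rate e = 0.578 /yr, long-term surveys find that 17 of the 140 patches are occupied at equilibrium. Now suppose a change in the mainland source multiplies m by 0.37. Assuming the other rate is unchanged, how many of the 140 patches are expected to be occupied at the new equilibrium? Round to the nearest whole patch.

Observed p* = 17/140 = 0.12143.
Balance m(1−p*) = e·p* gives m = e·p*/(1−p*) = 0.578×0.12143/0.87857 = 0.07989.
New p* = m/(m+e) = 0.02956/(0.02956+0.57800) = 0.04865.
Expected occupied = 140 × 0.04865 = 6.81 ≈ 7.

7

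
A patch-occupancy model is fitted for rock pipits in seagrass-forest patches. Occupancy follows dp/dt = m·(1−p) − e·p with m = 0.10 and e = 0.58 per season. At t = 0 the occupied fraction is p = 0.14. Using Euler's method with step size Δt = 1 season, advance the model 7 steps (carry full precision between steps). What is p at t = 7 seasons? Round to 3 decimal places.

0.147

Update rule: p ← p + [m·(1−p) − e·p]·Δt with Δt = 1.
t = 1: p = 0.14000 + (+0.00480) = 0.14480
t = 2: p = 0.14480 + (+0.00154) = 0.14634
t = 3: p = 0.14634 + (+0.00049) = 0.14683
t = 4: p = 0.14683 + (+0.00016) = 0.14698
t = 5: p = 0.14698 + (+0.00005) = 0.14704
t = 6: p = 0.14704 + (+0.00002) = 0.14705
t = 7: p = 0.14705 + (+0.00001) = 0.14706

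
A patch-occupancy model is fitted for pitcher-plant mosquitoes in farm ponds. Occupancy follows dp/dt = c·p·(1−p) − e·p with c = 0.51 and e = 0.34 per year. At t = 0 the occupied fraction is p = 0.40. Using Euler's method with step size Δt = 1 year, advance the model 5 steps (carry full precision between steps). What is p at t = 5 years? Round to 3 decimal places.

Update rule: p ← p + [c·p·(1−p) − e·p]·Δt with Δt = 1.
p: 0.40000 → 0.38640  (Δp = -0.01360)
p: 0.38640 → 0.37594  (Δp = -0.01046)
p: 0.37594 → 0.36777  (Δp = -0.00817)
p: 0.36777 → 0.36131  (Δp = -0.00646)
p: 0.36131 → 0.35616  (Δp = -0.00516)

0.356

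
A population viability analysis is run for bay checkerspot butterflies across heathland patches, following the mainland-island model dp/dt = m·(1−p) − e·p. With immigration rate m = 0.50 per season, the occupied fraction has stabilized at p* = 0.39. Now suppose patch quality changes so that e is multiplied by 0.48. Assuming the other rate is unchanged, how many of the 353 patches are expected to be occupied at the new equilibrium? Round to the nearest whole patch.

202

Balance m(1−p*) = e·p* gives e = m(1−p*)/p* = 0.50×0.61000/0.39000 = 0.78205.
New p* = m/(m+e) = 0.50000/(0.50000+0.37538) = 0.57118.
Expected occupied = 353 × 0.57118 = 201.63 ≈ 202.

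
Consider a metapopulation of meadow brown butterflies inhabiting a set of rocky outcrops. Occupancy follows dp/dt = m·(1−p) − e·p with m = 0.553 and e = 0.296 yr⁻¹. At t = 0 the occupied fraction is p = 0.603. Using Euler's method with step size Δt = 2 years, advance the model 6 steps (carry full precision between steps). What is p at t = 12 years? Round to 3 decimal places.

0.646

Update rule: p ← p + [m·(1−p) − e·p]·Δt with Δt = 2.
step 1: Δp = +0.08211, p = 0.68511
step 2: Δp = -0.05731, p = 0.62780
step 3: Δp = +0.04000, p = 0.66780
step 4: Δp = -0.02792, p = 0.63988
step 5: Δp = +0.01949, p = 0.65937
step 6: Δp = -0.01360, p = 0.64576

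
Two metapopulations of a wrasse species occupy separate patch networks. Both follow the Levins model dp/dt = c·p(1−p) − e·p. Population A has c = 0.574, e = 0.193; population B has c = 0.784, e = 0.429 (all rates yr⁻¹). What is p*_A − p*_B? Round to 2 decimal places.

0.21

A: p*_A = 1 − 0.193/0.574 = 0.6638.
B: p*_B = 1 − 0.429/0.784 = 0.4528.
p*_A − p*_B = 0.6638 − 0.4528 = 0.2110.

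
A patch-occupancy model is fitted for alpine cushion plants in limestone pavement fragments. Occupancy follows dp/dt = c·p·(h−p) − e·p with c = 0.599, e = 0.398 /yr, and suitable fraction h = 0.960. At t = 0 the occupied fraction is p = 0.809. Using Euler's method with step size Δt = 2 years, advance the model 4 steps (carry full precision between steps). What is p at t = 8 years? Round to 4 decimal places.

0.2996

Update rule: p ← p + [c·p·(h−p) − e·p]·Δt with Δt = 2.
  1  |  dp/dt·Δt = -0.497618  |  p_1 = 0.311382
  2  |  dp/dt·Δt = -0.005903  |  p_2 = 0.305480
  3  |  dp/dt·Δt = -0.003631  |  p_3 = 0.301849
  4  |  dp/dt·Δt = -0.002275  |  p_4 = 0.299575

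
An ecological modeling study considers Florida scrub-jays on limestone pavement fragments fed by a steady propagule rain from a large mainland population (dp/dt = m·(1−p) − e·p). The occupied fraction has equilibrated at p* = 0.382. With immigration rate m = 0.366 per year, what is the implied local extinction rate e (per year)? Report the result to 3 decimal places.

At equilibrium m(1−p*) = e·p*, so e = m(1−p*)/p*.
e = 0.366 × 0.6180 / 0.382 = 0.5921.

0.592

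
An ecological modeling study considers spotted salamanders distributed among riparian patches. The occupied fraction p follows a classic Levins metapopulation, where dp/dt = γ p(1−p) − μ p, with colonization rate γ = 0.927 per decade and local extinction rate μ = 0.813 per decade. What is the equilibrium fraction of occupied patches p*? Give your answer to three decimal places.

Setting dp/dt = 0 and dividing through by p* gives γ·(1−p*) = μ.
So p* = 1 − μ/γ = 1 − 0.813/0.927 = 1 − 0.8770 = 0.1230.

0.123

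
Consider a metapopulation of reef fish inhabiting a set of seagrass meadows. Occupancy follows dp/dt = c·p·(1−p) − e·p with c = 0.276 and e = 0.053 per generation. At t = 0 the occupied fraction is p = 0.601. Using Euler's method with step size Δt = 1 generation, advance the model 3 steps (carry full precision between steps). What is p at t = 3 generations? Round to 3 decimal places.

Update rule: p ← p + [c·p·(1−p) − e·p]·Δt with Δt = 1.
step 1: Δp = +0.03433, p = 0.63533
step 2: Δp = +0.03027, p = 0.66560
step 3: Δp = +0.02615, p = 0.69176

0.692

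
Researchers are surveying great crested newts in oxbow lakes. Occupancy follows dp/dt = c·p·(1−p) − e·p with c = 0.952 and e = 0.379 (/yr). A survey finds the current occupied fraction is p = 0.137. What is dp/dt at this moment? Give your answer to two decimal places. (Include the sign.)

Colonization term: c·p·(1−p) = 0.952×0.137×0.8630 = 0.11256.
Extinction term: e·p = 0.05192.
dp/dt = 0.11256 − 0.05192 = 0.06063.

0.06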